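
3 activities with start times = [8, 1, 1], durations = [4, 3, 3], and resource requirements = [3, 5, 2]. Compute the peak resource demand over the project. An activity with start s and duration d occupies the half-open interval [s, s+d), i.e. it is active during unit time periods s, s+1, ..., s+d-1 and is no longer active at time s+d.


Each activity i is active on [start_i, start_i + duration_i).
Compute total resource usage per time slot:
  t=0: active resources = [], total = 0
  t=1: active resources = [5, 2], total = 7
  t=2: active resources = [5, 2], total = 7
  t=3: active resources = [5, 2], total = 7
  t=4: active resources = [], total = 0
  t=5: active resources = [], total = 0
  t=6: active resources = [], total = 0
  t=7: active resources = [], total = 0
  t=8: active resources = [3], total = 3
  t=9: active resources = [3], total = 3
  t=10: active resources = [3], total = 3
  t=11: active resources = [3], total = 3
Peak resource demand = 7

7


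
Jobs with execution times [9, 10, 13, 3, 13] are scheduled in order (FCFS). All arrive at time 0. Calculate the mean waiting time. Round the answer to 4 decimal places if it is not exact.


FCFS order (as given): [9, 10, 13, 3, 13]
Waiting times:
  Job 1: wait = 0
  Job 2: wait = 9
  Job 3: wait = 19
  Job 4: wait = 32
  Job 5: wait = 35
Sum of waiting times = 95
Average waiting time = 95/5 = 19.0

19.0


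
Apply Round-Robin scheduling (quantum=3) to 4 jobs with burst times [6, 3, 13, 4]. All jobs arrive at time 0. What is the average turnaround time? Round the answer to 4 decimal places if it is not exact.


Time quantum = 3
Execution trace:
  J1 runs 3 units, time = 3
  J2 runs 3 units, time = 6
  J3 runs 3 units, time = 9
  J4 runs 3 units, time = 12
  J1 runs 3 units, time = 15
  J3 runs 3 units, time = 18
  J4 runs 1 units, time = 19
  J3 runs 3 units, time = 22
  J3 runs 3 units, time = 25
  J3 runs 1 units, time = 26
Finish times: [15, 6, 26, 19]
Average turnaround = 66/4 = 16.5

16.5


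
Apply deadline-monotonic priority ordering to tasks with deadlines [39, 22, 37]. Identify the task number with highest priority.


Sort tasks by relative deadline (ascending):
  Task 2: deadline = 22
  Task 3: deadline = 37
  Task 1: deadline = 39
Priority order (highest first): [2, 3, 1]
Highest priority task = 2

2


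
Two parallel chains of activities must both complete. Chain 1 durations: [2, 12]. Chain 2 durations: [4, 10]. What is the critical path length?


Path A total = 2 + 12 = 14
Path B total = 4 + 10 = 14
Critical path = longest path = max(14, 14) = 14

14


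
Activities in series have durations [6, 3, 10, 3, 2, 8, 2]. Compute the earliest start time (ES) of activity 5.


Activity 5 starts after activities 1 through 4 complete.
Predecessor durations: [6, 3, 10, 3]
ES = 6 + 3 + 10 + 3 = 22

22


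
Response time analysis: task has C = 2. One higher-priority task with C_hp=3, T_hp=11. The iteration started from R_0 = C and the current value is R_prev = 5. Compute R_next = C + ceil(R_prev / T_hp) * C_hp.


R_next = C + ceil(R_prev / T_hp) * C_hp
ceil(5 / 11) = ceil(0.4545) = 1
Interference = 1 * 3 = 3
R_next = 2 + 3 = 5
R_next = R_prev, so the iteration has converged (response time = 5).

5


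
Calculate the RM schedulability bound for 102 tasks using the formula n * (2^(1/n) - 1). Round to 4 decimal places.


Compute 2^(1/102) = 1.0068187028
Subtract 1: 1.0068187028 - 1 = 0.0068187028
Multiply by n: 102 * 0.0068187028 = 0.6955076856
Round to 4 dp: 0.6955

0.6955


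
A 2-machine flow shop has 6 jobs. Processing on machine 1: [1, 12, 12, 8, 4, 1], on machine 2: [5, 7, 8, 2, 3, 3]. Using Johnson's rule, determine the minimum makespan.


Apply Johnson's rule:
  Group 1 (a <= b): [(1, 1, 5), (6, 1, 3)]
  Group 2 (a > b): [(3, 12, 8), (2, 12, 7), (5, 4, 3), (4, 8, 2)]
Optimal job order: [1, 6, 3, 2, 5, 4]
Schedule:
  Job 1: M1 done at 1, M2 done at 6
  Job 6: M1 done at 2, M2 done at 9
  Job 3: M1 done at 14, M2 done at 22
  Job 2: M1 done at 26, M2 done at 33
  Job 5: M1 done at 30, M2 done at 36
  Job 4: M1 done at 38, M2 done at 40
Makespan = 40

40


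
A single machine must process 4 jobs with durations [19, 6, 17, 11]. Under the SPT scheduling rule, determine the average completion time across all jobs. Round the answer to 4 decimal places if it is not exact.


Sort jobs by processing time (SPT order): [6, 11, 17, 19]
Compute completion times sequentially:
  Job 1: processing = 6, completes at 6
  Job 2: processing = 11, completes at 17
  Job 3: processing = 17, completes at 34
  Job 4: processing = 19, completes at 53
Sum of completion times = 110
Average completion time = 110/4 = 27.5

27.5


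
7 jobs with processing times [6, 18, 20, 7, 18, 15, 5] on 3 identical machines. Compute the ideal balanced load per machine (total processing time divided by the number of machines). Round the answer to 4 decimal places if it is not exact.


Total processing time = 6 + 18 + 20 + 7 + 18 + 15 + 5 = 89
Number of machines = 3
Ideal balanced load = 89 / 3 = 29.6667

29.6667


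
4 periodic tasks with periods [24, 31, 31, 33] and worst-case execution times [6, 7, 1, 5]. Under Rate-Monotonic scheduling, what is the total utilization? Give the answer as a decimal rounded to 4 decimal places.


Compute individual utilizations (exact fractions):
  Task 1: C/T = 6/24 = 1/4 (approx. 0.25)
  Task 2: C/T = 7/31 (approx. 0.2258)
  Task 3: C/T = 1/31 (approx. 0.0323)
  Task 4: C/T = 5/33 (approx. 0.1515)
Total utilization U = 1/4 + 7/31 + 1/31 + 5/33 = 2699/4092
Rounded to 4 decimal places: U = 0.6596
RM (Liu & Layland) bound for 4 tasks = 0.756828; compare with U = 2699/4092 (approx. 0.659580)
U <= bound, so schedulable by RM sufficient condition.

0.6596


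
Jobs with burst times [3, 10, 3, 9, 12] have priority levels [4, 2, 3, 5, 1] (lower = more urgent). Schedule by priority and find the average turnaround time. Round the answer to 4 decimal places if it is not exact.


Sort by priority (ascending = highest first):
Order: [(1, 12), (2, 10), (3, 3), (4, 3), (5, 9)]
Completion times:
  Priority 1, burst=12, C=12
  Priority 2, burst=10, C=22
  Priority 3, burst=3, C=25
  Priority 4, burst=3, C=28
  Priority 5, burst=9, C=37
Average turnaround = 124/5 = 24.8

24.8


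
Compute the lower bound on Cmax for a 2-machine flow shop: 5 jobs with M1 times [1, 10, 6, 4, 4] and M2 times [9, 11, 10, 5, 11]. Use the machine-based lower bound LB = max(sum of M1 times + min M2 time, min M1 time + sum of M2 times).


LB1 = sum(M1 times) + min(M2 times) = 25 + 5 = 30
LB2 = min(M1 times) + sum(M2 times) = 1 + 46 = 47
Lower bound = max(LB1, LB2) = max(30, 47) = 47

47


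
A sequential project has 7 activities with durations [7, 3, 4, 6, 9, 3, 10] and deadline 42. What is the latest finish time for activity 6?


LF(activity 6) = deadline - sum of successor durations
Successors: activities 7 through 7 with durations [10]
Sum of successor durations = 10
LF = 42 - 10 = 32

32


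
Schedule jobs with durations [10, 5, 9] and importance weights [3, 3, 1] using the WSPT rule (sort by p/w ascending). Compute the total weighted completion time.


Compute p/w ratios and sort ascending (WSPT): [(5, 3), (10, 3), (9, 1)]
Compute weighted completion times:
  Job (p=5,w=3): C=5, w*C=3*5=15
  Job (p=10,w=3): C=15, w*C=3*15=45
  Job (p=9,w=1): C=24, w*C=1*24=24
Total weighted completion time = 84

84


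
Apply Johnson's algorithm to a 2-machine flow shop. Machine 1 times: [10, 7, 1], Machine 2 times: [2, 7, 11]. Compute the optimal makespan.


Apply Johnson's rule:
  Group 1 (a <= b): [(3, 1, 11), (2, 7, 7)]
  Group 2 (a > b): [(1, 10, 2)]
Optimal job order: [3, 2, 1]
Schedule:
  Job 3: M1 done at 1, M2 done at 12
  Job 2: M1 done at 8, M2 done at 19
  Job 1: M1 done at 18, M2 done at 21
Makespan = 21

21


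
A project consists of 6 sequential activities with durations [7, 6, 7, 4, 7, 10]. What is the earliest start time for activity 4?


Activity 4 starts after activities 1 through 3 complete.
Predecessor durations: [7, 6, 7]
ES = 7 + 6 + 7 = 20

20


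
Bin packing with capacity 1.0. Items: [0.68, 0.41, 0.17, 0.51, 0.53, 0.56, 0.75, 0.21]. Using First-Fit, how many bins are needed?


Place items sequentially using First-Fit:
  Item 0.68 -> new Bin 1
  Item 0.41 -> new Bin 2
  Item 0.17 -> Bin 1 (now 0.85)
  Item 0.51 -> Bin 2 (now 0.92)
  Item 0.53 -> new Bin 3
  Item 0.56 -> new Bin 4
  Item 0.75 -> new Bin 5
  Item 0.21 -> Bin 3 (now 0.74)
Total bins used = 5

5


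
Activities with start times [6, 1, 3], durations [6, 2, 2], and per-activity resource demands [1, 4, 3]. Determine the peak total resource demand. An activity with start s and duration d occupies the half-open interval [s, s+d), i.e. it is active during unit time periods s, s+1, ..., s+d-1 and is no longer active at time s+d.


Each activity i is active on [start_i, start_i + duration_i).
Compute total resource usage per time slot:
  t=0: active resources = [], total = 0
  t=1: active resources = [4], total = 4
  t=2: active resources = [4], total = 4
  t=3: active resources = [3], total = 3
  t=4: active resources = [3], total = 3
  t=5: active resources = [], total = 0
  t=6: active resources = [1], total = 1
  t=7: active resources = [1], total = 1
  t=8: active resources = [1], total = 1
  t=9: active resources = [1], total = 1
  t=10: active resources = [1], total = 1
  t=11: active resources = [1], total = 1
Peak resource demand = 4

4


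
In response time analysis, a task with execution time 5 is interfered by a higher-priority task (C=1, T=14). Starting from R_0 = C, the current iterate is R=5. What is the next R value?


R_next = C + ceil(R_prev / T_hp) * C_hp
ceil(5 / 14) = ceil(0.3571) = 1
Interference = 1 * 1 = 1
R_next = 5 + 1 = 6

6


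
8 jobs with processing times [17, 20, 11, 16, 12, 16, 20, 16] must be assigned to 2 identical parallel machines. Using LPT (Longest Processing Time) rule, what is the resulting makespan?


Sort jobs in decreasing order (LPT): [20, 20, 17, 16, 16, 16, 12, 11]
Assign each job to the least loaded machine:
  Machine 1: jobs [20, 17, 16, 11], load = 64
  Machine 2: jobs [20, 16, 16, 12], load = 64
Makespan = max load = 64

64


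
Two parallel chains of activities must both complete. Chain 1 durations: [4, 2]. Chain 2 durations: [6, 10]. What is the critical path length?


Path A total = 4 + 2 = 6
Path B total = 6 + 10 = 16
Critical path = longest path = max(6, 16) = 16

16


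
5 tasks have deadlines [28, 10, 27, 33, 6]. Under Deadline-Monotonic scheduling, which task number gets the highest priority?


Sort tasks by relative deadline (ascending):
  Task 5: deadline = 6
  Task 2: deadline = 10
  Task 3: deadline = 27
  Task 1: deadline = 28
  Task 4: deadline = 33
Priority order (highest first): [5, 2, 3, 1, 4]
Highest priority task = 5

5


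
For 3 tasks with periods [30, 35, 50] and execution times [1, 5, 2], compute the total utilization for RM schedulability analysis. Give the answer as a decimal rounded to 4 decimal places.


Compute individual utilizations (exact fractions):
  Task 1: C/T = 1/30 (approx. 0.0333)
  Task 2: C/T = 5/35 = 1/7 (approx. 0.1429)
  Task 3: C/T = 2/50 = 1/25 (approx. 0.04)
Total utilization U = 1/30 + 1/7 + 1/25 = 227/1050
Rounded to 4 decimal places: U = 0.2162
RM (Liu & Layland) bound for 3 tasks = 0.779763; compare with U = 227/1050 (approx. 0.216190)
U <= bound, so schedulable by RM sufficient condition.

0.2162


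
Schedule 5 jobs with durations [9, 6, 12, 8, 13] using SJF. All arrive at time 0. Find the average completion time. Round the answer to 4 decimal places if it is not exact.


SJF order (ascending): [6, 8, 9, 12, 13]
Completion times:
  Job 1: burst=6, C=6
  Job 2: burst=8, C=14
  Job 3: burst=9, C=23
  Job 4: burst=12, C=35
  Job 5: burst=13, C=48
Average completion = 126/5 = 25.2

25.2


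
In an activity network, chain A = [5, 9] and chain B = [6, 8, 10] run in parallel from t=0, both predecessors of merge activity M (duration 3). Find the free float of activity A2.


ES(A2) = sum of predecessors on chain A = 5
EF(A2) = ES + duration = 5 + 9 = 14
Successor of A2 is M. ES(M) = max(sum(A), sum(B)) = max(14, 24) = 24
Free float = ES(successor) - EF(current) = 24 - 14 = 10

10


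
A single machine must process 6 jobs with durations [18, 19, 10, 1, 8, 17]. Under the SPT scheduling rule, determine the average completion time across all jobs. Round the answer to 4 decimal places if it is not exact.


Sort jobs by processing time (SPT order): [1, 8, 10, 17, 18, 19]
Compute completion times sequentially:
  Job 1: processing = 1, completes at 1
  Job 2: processing = 8, completes at 9
  Job 3: processing = 10, completes at 19
  Job 4: processing = 17, completes at 36
  Job 5: processing = 18, completes at 54
  Job 6: processing = 19, completes at 73
Sum of completion times = 192
Average completion time = 192/6 = 32.0

32.0


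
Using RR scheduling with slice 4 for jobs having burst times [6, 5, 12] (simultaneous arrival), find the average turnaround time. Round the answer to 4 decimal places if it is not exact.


Time quantum = 4
Execution trace:
  J1 runs 4 units, time = 4
  J2 runs 4 units, time = 8
  J3 runs 4 units, time = 12
  J1 runs 2 units, time = 14
  J2 runs 1 units, time = 15
  J3 runs 4 units, time = 19
  J3 runs 4 units, time = 23
Finish times: [14, 15, 23]
Average turnaround = 52/3 = 17.3333

17.3333


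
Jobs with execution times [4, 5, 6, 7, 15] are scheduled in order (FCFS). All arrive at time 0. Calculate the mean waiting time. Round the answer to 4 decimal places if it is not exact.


FCFS order (as given): [4, 5, 6, 7, 15]
Waiting times:
  Job 1: wait = 0
  Job 2: wait = 4
  Job 3: wait = 9
  Job 4: wait = 15
  Job 5: wait = 22
Sum of waiting times = 50
Average waiting time = 50/5 = 10.0

10.0


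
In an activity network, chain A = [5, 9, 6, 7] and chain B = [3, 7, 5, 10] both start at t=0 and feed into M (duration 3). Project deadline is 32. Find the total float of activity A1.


Forward pass: ES(A1) = sum of predecessors on chain A = 0
EF = ES + duration = 0 + 5 = 5
Backward pass: LF(M) = deadline = 32; LS(M) = 32 - 3 = 29
LF(A1) = LS(M) - sum(successors on chain A) = 29 - 22 = 7
LS = LF - duration = 7 - 5 = 2
Total float = LS - ES = 2 - 0 = 2

2


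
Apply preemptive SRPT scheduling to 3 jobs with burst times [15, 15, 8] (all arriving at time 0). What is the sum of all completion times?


Since all jobs arrive at t=0, SRPT equals SPT ordering.
SPT order: [8, 15, 15]
Completion times:
  Job 1: p=8, C=8
  Job 2: p=15, C=23
  Job 3: p=15, C=38
Total completion time = 8 + 23 + 38 = 69

69


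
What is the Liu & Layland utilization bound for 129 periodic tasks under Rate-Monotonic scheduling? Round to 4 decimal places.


Compute 2^(1/129) = 1.0053876957
Subtract 1: 1.0053876957 - 1 = 0.0053876957
Multiply by n: 129 * 0.0053876957 = 0.6950127453
Round to 4 dp: 0.6950

0.6950


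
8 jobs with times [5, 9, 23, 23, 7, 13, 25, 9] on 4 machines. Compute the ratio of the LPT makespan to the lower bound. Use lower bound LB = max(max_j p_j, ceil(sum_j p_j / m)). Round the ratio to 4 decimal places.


LPT order: [25, 23, 23, 13, 9, 9, 7, 5]
Machine loads after assignment: [25, 30, 28, 31]
LPT makespan = 31
Lower bound = max(max_job, ceil(total/4)) = max(25, 29) = 29
Ratio = 31 / 29 = 1.069

1.069


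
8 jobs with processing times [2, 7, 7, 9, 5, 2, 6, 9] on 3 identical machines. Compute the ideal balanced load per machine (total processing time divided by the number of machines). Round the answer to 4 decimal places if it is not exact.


Total processing time = 2 + 7 + 7 + 9 + 5 + 2 + 6 + 9 = 47
Number of machines = 3
Ideal balanced load = 47 / 3 = 15.6667

15.6667


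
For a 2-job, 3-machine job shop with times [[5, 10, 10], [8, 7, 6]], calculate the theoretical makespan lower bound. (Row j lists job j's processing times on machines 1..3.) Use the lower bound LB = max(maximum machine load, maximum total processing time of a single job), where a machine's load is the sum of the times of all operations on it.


Machine loads:
  Machine 1: 5 + 8 = 13
  Machine 2: 10 + 7 = 17
  Machine 3: 10 + 6 = 16
Max machine load = 17
Job totals:
  Job 1: 25
  Job 2: 21
Max job total = 25
Lower bound = max(17, 25) = 25

25


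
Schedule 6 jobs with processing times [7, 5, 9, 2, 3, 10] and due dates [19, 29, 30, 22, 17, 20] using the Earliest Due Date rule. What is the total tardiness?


Sort by due date (EDD order): [(3, 17), (7, 19), (10, 20), (2, 22), (5, 29), (9, 30)]
Compute completion times and tardiness:
  Job 1: p=3, d=17, C=3, tardiness=max(0,3-17)=0
  Job 2: p=7, d=19, C=10, tardiness=max(0,10-19)=0
  Job 3: p=10, d=20, C=20, tardiness=max(0,20-20)=0
  Job 4: p=2, d=22, C=22, tardiness=max(0,22-22)=0
  Job 5: p=5, d=29, C=27, tardiness=max(0,27-29)=0
  Job 6: p=9, d=30, C=36, tardiness=max(0,36-30)=6
Total tardiness = 6

6


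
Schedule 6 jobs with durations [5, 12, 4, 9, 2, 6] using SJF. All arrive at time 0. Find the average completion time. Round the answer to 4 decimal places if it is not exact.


SJF order (ascending): [2, 4, 5, 6, 9, 12]
Completion times:
  Job 1: burst=2, C=2
  Job 2: burst=4, C=6
  Job 3: burst=5, C=11
  Job 4: burst=6, C=17
  Job 5: burst=9, C=26
  Job 6: burst=12, C=38
Average completion = 100/6 = 16.6667

16.6667


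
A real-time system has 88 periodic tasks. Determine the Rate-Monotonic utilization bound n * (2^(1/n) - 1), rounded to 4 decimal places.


Compute 2^(1/88) = 1.0079077751
Subtract 1: 1.0079077751 - 1 = 0.0079077751
Multiply by n: 88 * 0.0079077751 = 0.6958842088
Round to 4 dp: 0.6959

0.6959


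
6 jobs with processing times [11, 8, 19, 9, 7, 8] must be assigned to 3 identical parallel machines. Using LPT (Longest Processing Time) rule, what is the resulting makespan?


Sort jobs in decreasing order (LPT): [19, 11, 9, 8, 8, 7]
Assign each job to the least loaded machine:
  Machine 1: jobs [19], load = 19
  Machine 2: jobs [11, 8], load = 19
  Machine 3: jobs [9, 8, 7], load = 24
Makespan = max load = 24

24


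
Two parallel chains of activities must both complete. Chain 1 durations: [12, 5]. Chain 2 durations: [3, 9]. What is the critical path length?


Path A total = 12 + 5 = 17
Path B total = 3 + 9 = 12
Critical path = longest path = max(17, 12) = 17

17


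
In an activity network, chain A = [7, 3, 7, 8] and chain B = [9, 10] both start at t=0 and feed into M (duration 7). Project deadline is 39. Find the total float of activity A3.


Forward pass: ES(A3) = sum of predecessors on chain A = 10
EF = ES + duration = 10 + 7 = 17
Backward pass: LF(M) = deadline = 39; LS(M) = 39 - 7 = 32
LF(A3) = LS(M) - sum(successors on chain A) = 32 - 8 = 24
LS = LF - duration = 24 - 7 = 17
Total float = LS - ES = 17 - 10 = 7

7


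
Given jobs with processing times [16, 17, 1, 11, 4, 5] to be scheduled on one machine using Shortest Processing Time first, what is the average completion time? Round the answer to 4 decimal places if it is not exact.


Sort jobs by processing time (SPT order): [1, 4, 5, 11, 16, 17]
Compute completion times sequentially:
  Job 1: processing = 1, completes at 1
  Job 2: processing = 4, completes at 5
  Job 3: processing = 5, completes at 10
  Job 4: processing = 11, completes at 21
  Job 5: processing = 16, completes at 37
  Job 6: processing = 17, completes at 54
Sum of completion times = 128
Average completion time = 128/6 = 21.3333

21.3333


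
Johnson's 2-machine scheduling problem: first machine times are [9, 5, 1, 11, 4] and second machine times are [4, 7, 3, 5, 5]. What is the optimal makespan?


Apply Johnson's rule:
  Group 1 (a <= b): [(3, 1, 3), (5, 4, 5), (2, 5, 7)]
  Group 2 (a > b): [(4, 11, 5), (1, 9, 4)]
Optimal job order: [3, 5, 2, 4, 1]
Schedule:
  Job 3: M1 done at 1, M2 done at 4
  Job 5: M1 done at 5, M2 done at 10
  Job 2: M1 done at 10, M2 done at 17
  Job 4: M1 done at 21, M2 done at 26
  Job 1: M1 done at 30, M2 done at 34
Makespan = 34

34


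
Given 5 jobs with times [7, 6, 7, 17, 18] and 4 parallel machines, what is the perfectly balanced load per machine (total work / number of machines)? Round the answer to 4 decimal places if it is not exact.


Total processing time = 7 + 6 + 7 + 17 + 18 = 55
Number of machines = 4
Ideal balanced load = 55 / 4 = 13.75

13.75


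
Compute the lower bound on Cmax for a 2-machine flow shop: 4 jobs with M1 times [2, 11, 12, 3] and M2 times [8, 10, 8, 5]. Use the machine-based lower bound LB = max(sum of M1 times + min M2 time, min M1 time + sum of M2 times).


LB1 = sum(M1 times) + min(M2 times) = 28 + 5 = 33
LB2 = min(M1 times) + sum(M2 times) = 2 + 31 = 33
Lower bound = max(LB1, LB2) = max(33, 33) = 33

33


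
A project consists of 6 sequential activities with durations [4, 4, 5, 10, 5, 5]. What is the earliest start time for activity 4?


Activity 4 starts after activities 1 through 3 complete.
Predecessor durations: [4, 4, 5]
ES = 4 + 4 + 5 = 13

13


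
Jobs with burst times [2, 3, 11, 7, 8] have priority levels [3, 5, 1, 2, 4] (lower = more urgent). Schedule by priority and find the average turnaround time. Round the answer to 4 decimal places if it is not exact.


Sort by priority (ascending = highest first):
Order: [(1, 11), (2, 7), (3, 2), (4, 8), (5, 3)]
Completion times:
  Priority 1, burst=11, C=11
  Priority 2, burst=7, C=18
  Priority 3, burst=2, C=20
  Priority 4, burst=8, C=28
  Priority 5, burst=3, C=31
Average turnaround = 108/5 = 21.6

21.6


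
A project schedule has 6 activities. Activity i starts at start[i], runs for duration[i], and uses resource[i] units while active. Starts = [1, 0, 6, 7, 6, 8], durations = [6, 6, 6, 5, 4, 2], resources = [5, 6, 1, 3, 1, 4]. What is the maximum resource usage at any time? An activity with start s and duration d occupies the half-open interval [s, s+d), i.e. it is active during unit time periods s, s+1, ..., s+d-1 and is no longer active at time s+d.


Each activity i is active on [start_i, start_i + duration_i).
Compute total resource usage per time slot:
  t=0: active resources = [6], total = 6
  t=1: active resources = [5, 6], total = 11
  t=2: active resources = [5, 6], total = 11
  t=3: active resources = [5, 6], total = 11
  t=4: active resources = [5, 6], total = 11
  t=5: active resources = [5, 6], total = 11
  t=6: active resources = [5, 1, 1], total = 7
  t=7: active resources = [1, 3, 1], total = 5
  t=8: active resources = [1, 3, 1, 4], total = 9
  t=9: active resources = [1, 3, 1, 4], total = 9
  t=10: active resources = [1, 3], total = 4
  t=11: active resources = [1, 3], total = 4
Peak resource demand = 11

11


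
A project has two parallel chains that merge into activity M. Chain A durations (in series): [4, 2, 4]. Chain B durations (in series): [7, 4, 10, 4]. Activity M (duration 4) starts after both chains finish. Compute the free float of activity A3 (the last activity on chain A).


ES(A3) = sum of predecessors on chain A = 6
EF(A3) = ES + duration = 6 + 4 = 10
Successor of A3 is M. ES(M) = max(sum(A), sum(B)) = max(10, 25) = 25
Free float = ES(successor) - EF(current) = 25 - 10 = 15

15


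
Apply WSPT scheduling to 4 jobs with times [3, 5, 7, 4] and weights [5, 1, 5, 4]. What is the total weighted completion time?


Compute p/w ratios and sort ascending (WSPT): [(3, 5), (4, 4), (7, 5), (5, 1)]
Compute weighted completion times:
  Job (p=3,w=5): C=3, w*C=5*3=15
  Job (p=4,w=4): C=7, w*C=4*7=28
  Job (p=7,w=5): C=14, w*C=5*14=70
  Job (p=5,w=1): C=19, w*C=1*19=19
Total weighted completion time = 132

132


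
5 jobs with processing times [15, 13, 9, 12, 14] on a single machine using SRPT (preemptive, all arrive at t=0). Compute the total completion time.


Since all jobs arrive at t=0, SRPT equals SPT ordering.
SPT order: [9, 12, 13, 14, 15]
Completion times:
  Job 1: p=9, C=9
  Job 2: p=12, C=21
  Job 3: p=13, C=34
  Job 4: p=14, C=48
  Job 5: p=15, C=63
Total completion time = 9 + 21 + 34 + 48 + 63 = 175

175


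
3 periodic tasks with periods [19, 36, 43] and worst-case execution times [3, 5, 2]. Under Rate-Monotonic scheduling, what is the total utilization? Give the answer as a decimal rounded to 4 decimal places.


Compute individual utilizations (exact fractions):
  Task 1: C/T = 3/19 (approx. 0.1579)
  Task 2: C/T = 5/36 (approx. 0.1389)
  Task 3: C/T = 2/43 (approx. 0.0465)
Total utilization U = 3/19 + 5/36 + 2/43 = 10097/29412
Rounded to 4 decimal places: U = 0.3433
RM (Liu & Layland) bound for 3 tasks = 0.779763; compare with U = 10097/29412 (approx. 0.343295)
U <= bound, so schedulable by RM sufficient condition.

0.3433


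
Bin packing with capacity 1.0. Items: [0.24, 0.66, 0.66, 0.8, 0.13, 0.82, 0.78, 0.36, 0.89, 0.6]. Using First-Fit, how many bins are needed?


Place items sequentially using First-Fit:
  Item 0.24 -> new Bin 1
  Item 0.66 -> Bin 1 (now 0.9)
  Item 0.66 -> new Bin 2
  Item 0.8 -> new Bin 3
  Item 0.13 -> Bin 2 (now 0.79)
  Item 0.82 -> new Bin 4
  Item 0.78 -> new Bin 5
  Item 0.36 -> new Bin 6
  Item 0.89 -> new Bin 7
  Item 0.6 -> Bin 6 (now 0.96)
Total bins used = 7

7


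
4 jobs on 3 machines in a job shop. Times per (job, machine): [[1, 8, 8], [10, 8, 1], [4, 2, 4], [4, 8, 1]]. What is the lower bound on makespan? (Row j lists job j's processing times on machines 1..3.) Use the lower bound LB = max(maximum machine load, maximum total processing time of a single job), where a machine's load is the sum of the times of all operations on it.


Machine loads:
  Machine 1: 1 + 10 + 4 + 4 = 19
  Machine 2: 8 + 8 + 2 + 8 = 26
  Machine 3: 8 + 1 + 4 + 1 = 14
Max machine load = 26
Job totals:
  Job 1: 17
  Job 2: 19
  Job 3: 10
  Job 4: 13
Max job total = 19
Lower bound = max(26, 19) = 26

26


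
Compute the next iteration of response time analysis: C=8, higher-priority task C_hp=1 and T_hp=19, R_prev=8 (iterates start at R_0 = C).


R_next = C + ceil(R_prev / T_hp) * C_hp
ceil(8 / 19) = ceil(0.4211) = 1
Interference = 1 * 1 = 1
R_next = 8 + 1 = 9

9


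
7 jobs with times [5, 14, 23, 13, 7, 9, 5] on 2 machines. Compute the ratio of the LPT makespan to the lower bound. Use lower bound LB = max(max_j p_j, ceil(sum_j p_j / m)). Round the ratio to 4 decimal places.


LPT order: [23, 14, 13, 9, 7, 5, 5]
Machine loads after assignment: [37, 39]
LPT makespan = 39
Lower bound = max(max_job, ceil(total/2)) = max(23, 38) = 38
Ratio = 39 / 38 = 1.0263

1.0263


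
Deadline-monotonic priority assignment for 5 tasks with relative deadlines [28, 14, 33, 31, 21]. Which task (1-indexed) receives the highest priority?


Sort tasks by relative deadline (ascending):
  Task 2: deadline = 14
  Task 5: deadline = 21
  Task 1: deadline = 28
  Task 4: deadline = 31
  Task 3: deadline = 33
Priority order (highest first): [2, 5, 1, 4, 3]
Highest priority task = 2

2


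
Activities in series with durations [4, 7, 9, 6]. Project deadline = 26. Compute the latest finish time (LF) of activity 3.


LF(activity 3) = deadline - sum of successor durations
Successors: activities 4 through 4 with durations [6]
Sum of successor durations = 6
LF = 26 - 6 = 20

20


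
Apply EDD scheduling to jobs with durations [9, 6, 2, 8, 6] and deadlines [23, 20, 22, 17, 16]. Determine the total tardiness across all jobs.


Sort by due date (EDD order): [(6, 16), (8, 17), (6, 20), (2, 22), (9, 23)]
Compute completion times and tardiness:
  Job 1: p=6, d=16, C=6, tardiness=max(0,6-16)=0
  Job 2: p=8, d=17, C=14, tardiness=max(0,14-17)=0
  Job 3: p=6, d=20, C=20, tardiness=max(0,20-20)=0
  Job 4: p=2, d=22, C=22, tardiness=max(0,22-22)=0
  Job 5: p=9, d=23, C=31, tardiness=max(0,31-23)=8
Total tardiness = 8

8


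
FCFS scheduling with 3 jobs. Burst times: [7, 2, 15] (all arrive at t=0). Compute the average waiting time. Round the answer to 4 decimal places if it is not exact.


FCFS order (as given): [7, 2, 15]
Waiting times:
  Job 1: wait = 0
  Job 2: wait = 7
  Job 3: wait = 9
Sum of waiting times = 16
Average waiting time = 16/3 = 5.3333

5.3333


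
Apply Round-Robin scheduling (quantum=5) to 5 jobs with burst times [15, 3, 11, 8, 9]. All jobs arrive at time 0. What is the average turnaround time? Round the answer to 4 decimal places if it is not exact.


Time quantum = 5
Execution trace:
  J1 runs 5 units, time = 5
  J2 runs 3 units, time = 8
  J3 runs 5 units, time = 13
  J4 runs 5 units, time = 18
  J5 runs 5 units, time = 23
  J1 runs 5 units, time = 28
  J3 runs 5 units, time = 33
  J4 runs 3 units, time = 36
  J5 runs 4 units, time = 40
  J1 runs 5 units, time = 45
  J3 runs 1 units, time = 46
Finish times: [45, 8, 46, 36, 40]
Average turnaround = 175/5 = 35.0

35.0


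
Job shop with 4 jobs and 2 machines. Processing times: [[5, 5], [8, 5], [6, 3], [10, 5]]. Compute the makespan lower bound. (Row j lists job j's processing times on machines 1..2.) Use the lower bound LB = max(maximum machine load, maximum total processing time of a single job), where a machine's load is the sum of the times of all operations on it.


Machine loads:
  Machine 1: 5 + 8 + 6 + 10 = 29
  Machine 2: 5 + 5 + 3 + 5 = 18
Max machine load = 29
Job totals:
  Job 1: 10
  Job 2: 13
  Job 3: 9
  Job 4: 15
Max job total = 15
Lower bound = max(29, 15) = 29

29


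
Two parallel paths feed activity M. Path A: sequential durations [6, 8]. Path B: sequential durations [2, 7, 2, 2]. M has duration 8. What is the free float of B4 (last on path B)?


ES(B4) = sum of predecessors on chain B = 11
EF(B4) = ES + duration = 11 + 2 = 13
Successor of B4 is M. ES(M) = max(sum(A), sum(B)) = max(14, 13) = 14
Free float = ES(successor) - EF(current) = 14 - 13 = 1

1


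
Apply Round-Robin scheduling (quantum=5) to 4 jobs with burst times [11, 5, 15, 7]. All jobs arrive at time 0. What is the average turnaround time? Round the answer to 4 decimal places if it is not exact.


Time quantum = 5
Execution trace:
  J1 runs 5 units, time = 5
  J2 runs 5 units, time = 10
  J3 runs 5 units, time = 15
  J4 runs 5 units, time = 20
  J1 runs 5 units, time = 25
  J3 runs 5 units, time = 30
  J4 runs 2 units, time = 32
  J1 runs 1 units, time = 33
  J3 runs 5 units, time = 38
Finish times: [33, 10, 38, 32]
Average turnaround = 113/4 = 28.25

28.25


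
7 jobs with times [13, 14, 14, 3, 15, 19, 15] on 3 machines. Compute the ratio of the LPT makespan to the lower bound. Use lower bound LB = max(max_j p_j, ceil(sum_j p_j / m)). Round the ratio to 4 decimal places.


LPT order: [19, 15, 15, 14, 14, 13, 3]
Machine loads after assignment: [32, 32, 29]
LPT makespan = 32
Lower bound = max(max_job, ceil(total/3)) = max(19, 31) = 31
Ratio = 32 / 31 = 1.0323

1.0323


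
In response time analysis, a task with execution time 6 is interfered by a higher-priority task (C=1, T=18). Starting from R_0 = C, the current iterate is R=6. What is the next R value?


R_next = C + ceil(R_prev / T_hp) * C_hp
ceil(6 / 18) = ceil(0.3333) = 1
Interference = 1 * 1 = 1
R_next = 6 + 1 = 7

7


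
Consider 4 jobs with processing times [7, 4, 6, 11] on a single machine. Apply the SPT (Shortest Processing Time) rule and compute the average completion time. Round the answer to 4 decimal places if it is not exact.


Sort jobs by processing time (SPT order): [4, 6, 7, 11]
Compute completion times sequentially:
  Job 1: processing = 4, completes at 4
  Job 2: processing = 6, completes at 10
  Job 3: processing = 7, completes at 17
  Job 4: processing = 11, completes at 28
Sum of completion times = 59
Average completion time = 59/4 = 14.75

14.75


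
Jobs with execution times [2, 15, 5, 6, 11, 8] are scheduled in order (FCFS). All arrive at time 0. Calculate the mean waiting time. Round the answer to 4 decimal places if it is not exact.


FCFS order (as given): [2, 15, 5, 6, 11, 8]
Waiting times:
  Job 1: wait = 0
  Job 2: wait = 2
  Job 3: wait = 17
  Job 4: wait = 22
  Job 5: wait = 28
  Job 6: wait = 39
Sum of waiting times = 108
Average waiting time = 108/6 = 18.0

18.0


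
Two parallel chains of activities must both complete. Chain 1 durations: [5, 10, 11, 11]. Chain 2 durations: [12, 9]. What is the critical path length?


Path A total = 5 + 10 + 11 + 11 = 37
Path B total = 12 + 9 = 21
Critical path = longest path = max(37, 21) = 37

37


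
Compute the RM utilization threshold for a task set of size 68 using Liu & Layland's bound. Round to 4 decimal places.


Compute 2^(1/68) = 1.0102454700
Subtract 1: 1.0102454700 - 1 = 0.0102454700
Multiply by n: 68 * 0.0102454700 = 0.6966919600
Round to 4 dp: 0.6967

0.6967


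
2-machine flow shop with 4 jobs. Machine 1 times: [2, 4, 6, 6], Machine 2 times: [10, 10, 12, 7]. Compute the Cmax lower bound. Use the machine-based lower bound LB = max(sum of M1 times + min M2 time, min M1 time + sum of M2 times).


LB1 = sum(M1 times) + min(M2 times) = 18 + 7 = 25
LB2 = min(M1 times) + sum(M2 times) = 2 + 39 = 41
Lower bound = max(LB1, LB2) = max(25, 41) = 41

41


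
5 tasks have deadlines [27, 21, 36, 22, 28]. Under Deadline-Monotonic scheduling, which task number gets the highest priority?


Sort tasks by relative deadline (ascending):
  Task 2: deadline = 21
  Task 4: deadline = 22
  Task 1: deadline = 27
  Task 5: deadline = 28
  Task 3: deadline = 36
Priority order (highest first): [2, 4, 1, 5, 3]
Highest priority task = 2

2


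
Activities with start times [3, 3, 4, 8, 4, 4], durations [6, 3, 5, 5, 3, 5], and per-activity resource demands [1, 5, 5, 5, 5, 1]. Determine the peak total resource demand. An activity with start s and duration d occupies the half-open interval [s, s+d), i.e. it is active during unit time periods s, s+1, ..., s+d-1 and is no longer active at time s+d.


Each activity i is active on [start_i, start_i + duration_i).
Compute total resource usage per time slot:
  t=0: active resources = [], total = 0
  t=1: active resources = [], total = 0
  t=2: active resources = [], total = 0
  t=3: active resources = [1, 5], total = 6
  t=4: active resources = [1, 5, 5, 5, 1], total = 17
  t=5: active resources = [1, 5, 5, 5, 1], total = 17
  t=6: active resources = [1, 5, 5, 1], total = 12
  t=7: active resources = [1, 5, 1], total = 7
  t=8: active resources = [1, 5, 5, 1], total = 12
  t=9: active resources = [5], total = 5
  t=10: active resources = [5], total = 5
  t=11: active resources = [5], total = 5
  t=12: active resources = [5], total = 5
Peak resource demand = 17

17


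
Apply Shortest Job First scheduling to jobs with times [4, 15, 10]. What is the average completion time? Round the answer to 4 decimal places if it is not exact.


SJF order (ascending): [4, 10, 15]
Completion times:
  Job 1: burst=4, C=4
  Job 2: burst=10, C=14
  Job 3: burst=15, C=29
Average completion = 47/3 = 15.6667

15.6667


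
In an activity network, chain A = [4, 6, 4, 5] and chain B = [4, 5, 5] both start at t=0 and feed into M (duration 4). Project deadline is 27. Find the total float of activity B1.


Forward pass: ES(B1) = sum of predecessors on chain B = 0
EF = ES + duration = 0 + 4 = 4
Backward pass: LF(M) = deadline = 27; LS(M) = 27 - 4 = 23
LF(B1) = LS(M) - sum(successors on chain B) = 23 - 10 = 13
LS = LF - duration = 13 - 4 = 9
Total float = LS - ES = 9 - 0 = 9

9


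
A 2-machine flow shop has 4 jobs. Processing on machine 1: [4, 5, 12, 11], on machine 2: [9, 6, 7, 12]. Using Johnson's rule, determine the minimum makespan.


Apply Johnson's rule:
  Group 1 (a <= b): [(1, 4, 9), (2, 5, 6), (4, 11, 12)]
  Group 2 (a > b): [(3, 12, 7)]
Optimal job order: [1, 2, 4, 3]
Schedule:
  Job 1: M1 done at 4, M2 done at 13
  Job 2: M1 done at 9, M2 done at 19
  Job 4: M1 done at 20, M2 done at 32
  Job 3: M1 done at 32, M2 done at 39
Makespan = 39

39


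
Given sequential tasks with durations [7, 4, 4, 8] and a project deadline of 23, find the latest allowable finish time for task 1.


LF(activity 1) = deadline - sum of successor durations
Successors: activities 2 through 4 with durations [4, 4, 8]
Sum of successor durations = 16
LF = 23 - 16 = 7

7


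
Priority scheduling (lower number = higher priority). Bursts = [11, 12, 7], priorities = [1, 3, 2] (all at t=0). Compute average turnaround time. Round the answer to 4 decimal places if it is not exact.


Sort by priority (ascending = highest first):
Order: [(1, 11), (2, 7), (3, 12)]
Completion times:
  Priority 1, burst=11, C=11
  Priority 2, burst=7, C=18
  Priority 3, burst=12, C=30
Average turnaround = 59/3 = 19.6667

19.6667


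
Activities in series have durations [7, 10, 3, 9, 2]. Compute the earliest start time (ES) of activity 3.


Activity 3 starts after activities 1 through 2 complete.
Predecessor durations: [7, 10]
ES = 7 + 10 = 17

17


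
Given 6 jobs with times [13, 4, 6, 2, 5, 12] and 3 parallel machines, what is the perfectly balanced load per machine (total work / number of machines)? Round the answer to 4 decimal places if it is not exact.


Total processing time = 13 + 4 + 6 + 2 + 5 + 12 = 42
Number of machines = 3
Ideal balanced load = 42 / 3 = 14.0

14.0


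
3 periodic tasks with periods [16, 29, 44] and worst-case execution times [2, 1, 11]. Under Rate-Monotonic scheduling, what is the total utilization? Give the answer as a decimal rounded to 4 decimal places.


Compute individual utilizations (exact fractions):
  Task 1: C/T = 2/16 = 1/8 (approx. 0.125)
  Task 2: C/T = 1/29 (approx. 0.0345)
  Task 3: C/T = 11/44 = 1/4 (approx. 0.25)
Total utilization U = 1/8 + 1/29 + 1/4 = 95/232
Rounded to 4 decimal places: U = 0.4095
RM (Liu & Layland) bound for 3 tasks = 0.779763; compare with U = 95/232 (approx. 0.409483)
U <= bound, so schedulable by RM sufficient condition.

0.4095


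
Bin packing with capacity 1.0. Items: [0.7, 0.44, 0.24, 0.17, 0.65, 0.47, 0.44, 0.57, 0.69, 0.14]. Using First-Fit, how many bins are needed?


Place items sequentially using First-Fit:
  Item 0.7 -> new Bin 1
  Item 0.44 -> new Bin 2
  Item 0.24 -> Bin 1 (now 0.94)
  Item 0.17 -> Bin 2 (now 0.61)
  Item 0.65 -> new Bin 3
  Item 0.47 -> new Bin 4
  Item 0.44 -> Bin 4 (now 0.91)
  Item 0.57 -> new Bin 5
  Item 0.69 -> new Bin 6
  Item 0.14 -> Bin 2 (now 0.75)
Total bins used = 6

6


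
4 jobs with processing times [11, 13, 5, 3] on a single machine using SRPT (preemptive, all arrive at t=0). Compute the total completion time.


Since all jobs arrive at t=0, SRPT equals SPT ordering.
SPT order: [3, 5, 11, 13]
Completion times:
  Job 1: p=3, C=3
  Job 2: p=5, C=8
  Job 3: p=11, C=19
  Job 4: p=13, C=32
Total completion time = 3 + 8 + 19 + 32 = 62

62


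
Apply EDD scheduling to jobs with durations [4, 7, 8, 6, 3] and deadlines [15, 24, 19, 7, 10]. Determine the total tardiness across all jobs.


Sort by due date (EDD order): [(6, 7), (3, 10), (4, 15), (8, 19), (7, 24)]
Compute completion times and tardiness:
  Job 1: p=6, d=7, C=6, tardiness=max(0,6-7)=0
  Job 2: p=3, d=10, C=9, tardiness=max(0,9-10)=0
  Job 3: p=4, d=15, C=13, tardiness=max(0,13-15)=0
  Job 4: p=8, d=19, C=21, tardiness=max(0,21-19)=2
  Job 5: p=7, d=24, C=28, tardiness=max(0,28-24)=4
Total tardiness = 6

6


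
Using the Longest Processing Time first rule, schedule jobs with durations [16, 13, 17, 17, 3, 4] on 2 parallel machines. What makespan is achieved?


Sort jobs in decreasing order (LPT): [17, 17, 16, 13, 4, 3]
Assign each job to the least loaded machine:
  Machine 1: jobs [17, 16, 3], load = 36
  Machine 2: jobs [17, 13, 4], load = 34
Makespan = max load = 36

36


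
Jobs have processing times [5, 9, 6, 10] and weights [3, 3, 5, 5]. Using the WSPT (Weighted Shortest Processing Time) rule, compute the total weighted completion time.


Compute p/w ratios and sort ascending (WSPT): [(6, 5), (5, 3), (10, 5), (9, 3)]
Compute weighted completion times:
  Job (p=6,w=5): C=6, w*C=5*6=30
  Job (p=5,w=3): C=11, w*C=3*11=33
  Job (p=10,w=5): C=21, w*C=5*21=105
  Job (p=9,w=3): C=30, w*C=3*30=90
Total weighted completion time = 258

258


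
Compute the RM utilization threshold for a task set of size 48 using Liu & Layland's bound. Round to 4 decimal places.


Compute 2^(1/48) = 1.0145453349
Subtract 1: 1.0145453349 - 1 = 0.0145453349
Multiply by n: 48 * 0.0145453349 = 0.6981760752
Round to 4 dp: 0.6982

0.6982
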